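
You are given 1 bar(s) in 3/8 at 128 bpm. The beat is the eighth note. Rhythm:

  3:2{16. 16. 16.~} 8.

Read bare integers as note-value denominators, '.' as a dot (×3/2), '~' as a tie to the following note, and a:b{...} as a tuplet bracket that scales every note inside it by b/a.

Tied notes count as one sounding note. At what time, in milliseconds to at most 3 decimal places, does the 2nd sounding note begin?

1. 0.0ms @ 0 + 234.375ms (1/2)
2. 234.375ms @ 1/2 + 234.375ms (1/2)
3. 468.75ms @ 1 + 937.5ms (2)

note 2 onset = 1/2b = 234.375ms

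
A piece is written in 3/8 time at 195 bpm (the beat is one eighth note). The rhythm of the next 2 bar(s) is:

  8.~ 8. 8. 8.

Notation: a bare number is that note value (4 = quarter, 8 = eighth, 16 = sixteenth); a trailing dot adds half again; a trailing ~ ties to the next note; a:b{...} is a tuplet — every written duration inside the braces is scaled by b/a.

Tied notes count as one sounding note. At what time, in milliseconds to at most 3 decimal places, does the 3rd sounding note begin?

note 3 onset = 9/2b = 1384.615ms

1. 0.0ms @ 0 + 923.077ms (3)
2. 923.077ms @ 3 + 461.538ms (3/2)
3. 1384.615ms @ 9/2 + 461.538ms (3/2)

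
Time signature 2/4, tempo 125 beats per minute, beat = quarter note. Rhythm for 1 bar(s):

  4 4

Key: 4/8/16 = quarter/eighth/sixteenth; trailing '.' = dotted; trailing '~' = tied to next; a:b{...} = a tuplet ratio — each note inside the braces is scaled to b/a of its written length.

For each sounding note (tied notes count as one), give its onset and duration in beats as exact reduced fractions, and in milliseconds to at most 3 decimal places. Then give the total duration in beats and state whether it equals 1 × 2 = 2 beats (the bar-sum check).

1) 0.0ms=0b +480.0ms=1b
2) 480.0ms=1b +480.0ms=1b
Σ=2b of 2 (125bpm 2/4) — PASS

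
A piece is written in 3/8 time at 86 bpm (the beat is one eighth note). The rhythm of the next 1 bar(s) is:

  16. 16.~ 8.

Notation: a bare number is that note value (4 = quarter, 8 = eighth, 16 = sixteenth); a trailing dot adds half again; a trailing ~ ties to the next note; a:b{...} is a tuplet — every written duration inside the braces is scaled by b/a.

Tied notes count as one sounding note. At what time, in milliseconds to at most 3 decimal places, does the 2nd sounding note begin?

1. 0.0ms @ 0 + 523.256ms (3/4)
2. 523.256ms @ 3/4 + 1569.767ms (9/4)

note 2 onset = 3/4b = 523.256ms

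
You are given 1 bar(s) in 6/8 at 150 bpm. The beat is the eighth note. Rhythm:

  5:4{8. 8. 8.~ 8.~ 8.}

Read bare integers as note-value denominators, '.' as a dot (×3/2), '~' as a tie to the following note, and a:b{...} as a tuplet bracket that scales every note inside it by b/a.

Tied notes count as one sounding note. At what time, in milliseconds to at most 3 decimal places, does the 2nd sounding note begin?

note 2 onset = 6/5b = 480.0ms

1. 0.0ms @ 0 + 480.0ms (6/5)
2. 480.0ms @ 6/5 + 480.0ms (6/5)
3. 960.0ms @ 12/5 + 1440.0ms (18/5)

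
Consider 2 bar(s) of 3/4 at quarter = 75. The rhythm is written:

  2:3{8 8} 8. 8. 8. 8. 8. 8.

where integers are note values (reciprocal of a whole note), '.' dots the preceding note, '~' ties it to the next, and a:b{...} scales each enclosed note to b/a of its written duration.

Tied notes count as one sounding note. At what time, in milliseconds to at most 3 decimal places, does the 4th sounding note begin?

1. 0.0ms @ 0 + 600.0ms (3/4)
2. 600.0ms @ 3/4 + 600.0ms (3/4)
3. 1200.0ms @ 3/2 + 600.0ms (3/4)
4. 1800.0ms @ 9/4 + 600.0ms (3/4)
5. 2400.0ms @ 3 + 600.0ms (3/4)
6. 3000.0ms @ 15/4 + 600.0ms (3/4)
7. 3600.0ms @ 9/2 + 600.0ms (3/4)
8. 4200.0ms @ 21/4 + 600.0ms (3/4)

note 4 onset = 9/4b = 1800.0ms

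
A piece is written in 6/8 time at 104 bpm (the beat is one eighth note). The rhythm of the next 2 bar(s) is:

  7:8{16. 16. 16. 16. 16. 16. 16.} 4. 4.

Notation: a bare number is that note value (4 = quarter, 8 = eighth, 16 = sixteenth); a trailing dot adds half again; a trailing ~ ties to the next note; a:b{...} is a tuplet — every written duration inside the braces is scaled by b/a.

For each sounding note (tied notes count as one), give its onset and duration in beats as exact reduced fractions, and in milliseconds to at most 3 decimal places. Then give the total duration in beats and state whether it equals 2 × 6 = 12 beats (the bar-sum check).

1) 0.0ms=0b +494.505ms=6/7b
2) 494.505ms=6/7b +494.505ms=6/7b
3) 989.011ms=12/7b +494.505ms=6/7b
4) 1483.516ms=18/7b +494.505ms=6/7b
5) 1978.022ms=24/7b +494.505ms=6/7b
6) 2472.527ms=30/7b +494.505ms=6/7b
7) 2967.033ms=36/7b +494.505ms=6/7b
8) 3461.538ms=6b +1730.769ms=3b
9) 5192.308ms=9b +1730.769ms=3b
Σ=12b of 12 (104bpm 6/8) — PASS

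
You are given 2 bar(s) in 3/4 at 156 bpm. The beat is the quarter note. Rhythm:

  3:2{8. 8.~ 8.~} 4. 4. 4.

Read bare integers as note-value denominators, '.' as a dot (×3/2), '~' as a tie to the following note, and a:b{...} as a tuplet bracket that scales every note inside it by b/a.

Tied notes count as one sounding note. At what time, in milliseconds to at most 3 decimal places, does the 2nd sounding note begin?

1. 0.0ms @ 0 + 192.308ms (1/2)
2. 192.308ms @ 1/2 + 961.538ms (5/2)
3. 1153.846ms @ 3 + 576.923ms (3/2)
4. 1730.769ms @ 9/2 + 576.923ms (3/2)

note 2 onset = 1/2b = 192.308ms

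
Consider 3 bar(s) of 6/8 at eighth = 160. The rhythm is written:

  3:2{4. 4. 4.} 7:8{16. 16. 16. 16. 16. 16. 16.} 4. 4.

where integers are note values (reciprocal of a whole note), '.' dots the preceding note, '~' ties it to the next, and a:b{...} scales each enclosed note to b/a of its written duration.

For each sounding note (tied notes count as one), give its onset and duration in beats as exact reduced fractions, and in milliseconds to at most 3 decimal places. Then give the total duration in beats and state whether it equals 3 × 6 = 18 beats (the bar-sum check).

1) 0.0ms=0b +750.0ms=2b
2) 750.0ms=2b +750.0ms=2b
3) 1500.0ms=4b +750.0ms=2b
4) 2250.0ms=6b +321.429ms=6/7b
5) 2571.429ms=48/7b +321.429ms=6/7b
6) 2892.857ms=54/7b +321.429ms=6/7b
7) 3214.286ms=60/7b +321.429ms=6/7b
8) 3535.714ms=66/7b +321.429ms=6/7b
9) 3857.143ms=72/7b +321.429ms=6/7b
10) 4178.571ms=78/7b +321.429ms=6/7b
11) 4500.0ms=12b +1125.0ms=3b
12) 5625.0ms=15b +1125.0ms=3b
Σ=18b of 18 (160bpm 6/8) — PASS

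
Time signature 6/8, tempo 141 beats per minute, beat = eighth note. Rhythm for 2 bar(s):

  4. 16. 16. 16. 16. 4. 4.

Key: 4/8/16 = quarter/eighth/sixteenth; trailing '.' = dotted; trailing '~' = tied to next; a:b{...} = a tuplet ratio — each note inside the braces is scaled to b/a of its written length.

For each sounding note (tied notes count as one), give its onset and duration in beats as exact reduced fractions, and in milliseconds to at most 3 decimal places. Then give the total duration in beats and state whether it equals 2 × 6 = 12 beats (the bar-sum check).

1) 0.0ms=0b +1276.596ms=3b
2) 1276.596ms=3b +319.149ms=3/4b
3) 1595.745ms=15/4b +319.149ms=3/4b
4) 1914.894ms=9/2b +319.149ms=3/4b
5) 2234.043ms=21/4b +319.149ms=3/4b
6) 2553.191ms=6b +1276.596ms=3b
7) 3829.787ms=9b +1276.596ms=3b
Σ=12b of 12 (141bpm 6/8) — PASS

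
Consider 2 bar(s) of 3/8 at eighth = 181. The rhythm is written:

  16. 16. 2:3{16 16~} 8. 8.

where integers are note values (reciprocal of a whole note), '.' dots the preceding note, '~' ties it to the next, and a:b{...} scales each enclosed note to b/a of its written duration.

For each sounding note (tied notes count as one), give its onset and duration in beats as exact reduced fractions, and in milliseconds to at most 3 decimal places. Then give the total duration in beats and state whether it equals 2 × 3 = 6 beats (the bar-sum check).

1) 0.0ms=0b +248.619ms=3/4b
2) 248.619ms=3/4b +248.619ms=3/4b
3) 497.238ms=3/2b +248.619ms=3/4b
4) 745.856ms=9/4b +745.856ms=9/4b
5) 1491.713ms=9/2b +497.238ms=3/2b
Σ=6b of 6 (181bpm 3/8) — PASS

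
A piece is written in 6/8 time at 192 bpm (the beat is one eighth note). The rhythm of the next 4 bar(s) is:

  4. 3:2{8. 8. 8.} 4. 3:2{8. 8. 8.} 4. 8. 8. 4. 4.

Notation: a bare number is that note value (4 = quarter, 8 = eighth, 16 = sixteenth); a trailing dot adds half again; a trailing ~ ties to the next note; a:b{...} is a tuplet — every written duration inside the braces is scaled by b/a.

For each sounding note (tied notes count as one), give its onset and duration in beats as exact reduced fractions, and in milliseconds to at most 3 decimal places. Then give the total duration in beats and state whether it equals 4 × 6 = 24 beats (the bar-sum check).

1) 0.0ms=0b +937.5ms=3b
2) 937.5ms=3b +312.5ms=1b
3) 1250.0ms=4b +312.5ms=1b
4) 1562.5ms=5b +312.5ms=1b
5) 1875.0ms=6b +937.5ms=3b
6) 2812.5ms=9b +312.5ms=1b
7) 3125.0ms=10b +312.5ms=1b
8) 3437.5ms=11b +312.5ms=1b
9) 3750.0ms=12b +937.5ms=3b
10) 4687.5ms=15b +468.75ms=3/2b
11) 5156.25ms=33/2b +468.75ms=3/2b
12) 5625.0ms=18b +937.5ms=3b
13) 6562.5ms=21b +937.5ms=3b
Σ=24b of 24 (192bpm 6/8) — PASS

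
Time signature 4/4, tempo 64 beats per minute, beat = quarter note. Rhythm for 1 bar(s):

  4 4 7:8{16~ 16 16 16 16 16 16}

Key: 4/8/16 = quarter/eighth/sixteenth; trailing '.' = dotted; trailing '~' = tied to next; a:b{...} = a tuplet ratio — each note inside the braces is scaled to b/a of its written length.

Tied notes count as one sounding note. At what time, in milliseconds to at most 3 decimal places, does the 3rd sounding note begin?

note 3 onset = 2b = 1875.0ms

1. 0.0ms @ 0 + 937.5ms (1)
2. 937.5ms @ 1 + 937.5ms (1)
3. 1875.0ms @ 2 + 535.714ms (4/7)
4. 2410.714ms @ 18/7 + 267.857ms (2/7)
5. 2678.571ms @ 20/7 + 267.857ms (2/7)
6. 2946.429ms @ 22/7 + 267.857ms (2/7)
7. 3214.286ms @ 24/7 + 267.857ms (2/7)
8. 3482.143ms @ 26/7 + 267.857ms (2/7)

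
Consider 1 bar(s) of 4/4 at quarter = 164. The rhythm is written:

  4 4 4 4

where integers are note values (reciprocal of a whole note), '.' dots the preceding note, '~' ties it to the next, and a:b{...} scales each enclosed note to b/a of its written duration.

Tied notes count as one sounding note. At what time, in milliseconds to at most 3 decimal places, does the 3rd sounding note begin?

1. 0.0ms @ 0 + 365.854ms (1)
2. 365.854ms @ 1 + 365.854ms (1)
3. 731.707ms @ 2 + 365.854ms (1)
4. 1097.561ms @ 3 + 365.854ms (1)

note 3 onset = 2b = 731.707ms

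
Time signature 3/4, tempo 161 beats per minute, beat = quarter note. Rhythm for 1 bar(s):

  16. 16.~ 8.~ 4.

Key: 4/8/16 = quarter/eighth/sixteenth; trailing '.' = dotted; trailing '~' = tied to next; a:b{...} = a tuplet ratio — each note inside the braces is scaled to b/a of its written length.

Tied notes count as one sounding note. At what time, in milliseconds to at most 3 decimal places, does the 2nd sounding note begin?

1. 0.0ms @ 0 + 139.752ms (3/8)
2. 139.752ms @ 3/8 + 978.261ms (21/8)

note 2 onset = 3/8b = 139.752ms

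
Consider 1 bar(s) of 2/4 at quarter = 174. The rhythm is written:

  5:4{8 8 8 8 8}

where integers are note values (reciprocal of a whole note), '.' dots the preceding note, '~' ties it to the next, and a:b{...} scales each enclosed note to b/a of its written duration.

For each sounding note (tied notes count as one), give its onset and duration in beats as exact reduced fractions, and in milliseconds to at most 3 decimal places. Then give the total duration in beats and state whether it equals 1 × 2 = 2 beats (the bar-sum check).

1) 0.0ms=0b +137.931ms=2/5b
2) 137.931ms=2/5b +137.931ms=2/5b
3) 275.862ms=4/5b +137.931ms=2/5b
4) 413.793ms=6/5b +137.931ms=2/5b
5) 551.724ms=8/5b +137.931ms=2/5b
Σ=2b of 2 (174bpm 2/4) — PASS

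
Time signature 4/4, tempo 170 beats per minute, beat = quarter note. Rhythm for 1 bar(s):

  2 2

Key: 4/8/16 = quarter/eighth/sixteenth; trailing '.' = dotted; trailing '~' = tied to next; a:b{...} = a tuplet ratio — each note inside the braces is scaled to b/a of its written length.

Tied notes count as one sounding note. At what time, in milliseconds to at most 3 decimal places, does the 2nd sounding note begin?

1. 0.0ms @ 0 + 705.882ms (2)
2. 705.882ms @ 2 + 705.882ms (2)

note 2 onset = 2b = 705.882ms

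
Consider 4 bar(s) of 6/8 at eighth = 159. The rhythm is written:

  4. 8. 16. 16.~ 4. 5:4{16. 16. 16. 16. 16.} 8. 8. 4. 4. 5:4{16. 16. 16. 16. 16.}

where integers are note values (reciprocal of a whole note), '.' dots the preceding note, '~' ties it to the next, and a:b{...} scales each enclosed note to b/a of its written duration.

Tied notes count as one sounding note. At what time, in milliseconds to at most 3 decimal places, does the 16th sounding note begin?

1. 0.0ms @ 0 + 1132.075ms (3)
2. 1132.075ms @ 3 + 566.038ms (3/2)
3. 1698.113ms @ 9/2 + 283.019ms (3/4)
4. 1981.132ms @ 21/4 + 1415.094ms (15/4)
5. 3396.226ms @ 9 + 226.415ms (3/5)
6. 3622.642ms @ 48/5 + 226.415ms (3/5)
7. 3849.057ms @ 51/5 + 226.415ms (3/5)
8. 4075.472ms @ 54/5 + 226.415ms (3/5)
9. 4301.887ms @ 57/5 + 226.415ms (3/5)
10. 4528.302ms @ 12 + 566.038ms (3/2)
11. 5094.34ms @ 27/2 + 566.038ms (3/2)
12. 5660.377ms @ 15 + 1132.075ms (3)
13. 6792.453ms @ 18 + 1132.075ms (3)
14. 7924.528ms @ 21 + 226.415ms (3/5)
15. 8150.943ms @ 108/5 + 226.415ms (3/5)
16. 8377.358ms @ 111/5 + 226.415ms (3/5)
17. 8603.774ms @ 114/5 + 226.415ms (3/5)
18. 8830.189ms @ 117/5 + 226.415ms (3/5)

note 16 onset = 111/5b = 8377.358ms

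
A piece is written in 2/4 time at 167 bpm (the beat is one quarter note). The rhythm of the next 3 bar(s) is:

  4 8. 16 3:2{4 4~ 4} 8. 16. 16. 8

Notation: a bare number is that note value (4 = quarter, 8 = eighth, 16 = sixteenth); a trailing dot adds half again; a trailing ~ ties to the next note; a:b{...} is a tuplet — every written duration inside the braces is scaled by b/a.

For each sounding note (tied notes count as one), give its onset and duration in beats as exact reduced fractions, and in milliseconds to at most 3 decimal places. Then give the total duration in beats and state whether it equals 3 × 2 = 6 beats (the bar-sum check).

1) 0.0ms=0b +359.281ms=1b
2) 359.281ms=1b +269.461ms=3/4b
3) 628.743ms=7/4b +89.82ms=1/4b
4) 718.563ms=2b +239.521ms=2/3b
5) 958.084ms=8/3b +479.042ms=4/3b
6) 1437.126ms=4b +269.461ms=3/4b
7) 1706.587ms=19/4b +134.731ms=3/8b
8) 1841.317ms=41/8b +134.731ms=3/8b
9) 1976.048ms=11/2b +179.641ms=1/2b
Σ=6b of 6 (167bpm 2/4) — PASS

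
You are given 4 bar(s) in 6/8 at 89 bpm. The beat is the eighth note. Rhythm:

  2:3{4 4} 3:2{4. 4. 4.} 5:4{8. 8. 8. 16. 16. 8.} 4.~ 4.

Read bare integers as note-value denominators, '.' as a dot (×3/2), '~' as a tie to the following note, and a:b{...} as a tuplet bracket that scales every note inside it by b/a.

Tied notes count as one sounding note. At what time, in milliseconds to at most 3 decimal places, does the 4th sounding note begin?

1. 0.0ms @ 0 + 2022.472ms (3)
2. 2022.472ms @ 3 + 2022.472ms (3)
3. 4044.944ms @ 6 + 1348.315ms (2)
4. 5393.258ms @ 8 + 1348.315ms (2)
5. 6741.573ms @ 10 + 1348.315ms (2)
6. 8089.888ms @ 12 + 808.989ms (6/5)
7. 8898.876ms @ 66/5 + 808.989ms (6/5)
8. 9707.865ms @ 72/5 + 808.989ms (6/5)
9. 10516.854ms @ 78/5 + 404.494ms (3/5)
10. 10921.348ms @ 81/5 + 404.494ms (3/5)
11. 11325.843ms @ 84/5 + 808.989ms (6/5)
12. 12134.831ms @ 18 + 4044.944ms (6)

note 4 onset = 8b = 5393.258ms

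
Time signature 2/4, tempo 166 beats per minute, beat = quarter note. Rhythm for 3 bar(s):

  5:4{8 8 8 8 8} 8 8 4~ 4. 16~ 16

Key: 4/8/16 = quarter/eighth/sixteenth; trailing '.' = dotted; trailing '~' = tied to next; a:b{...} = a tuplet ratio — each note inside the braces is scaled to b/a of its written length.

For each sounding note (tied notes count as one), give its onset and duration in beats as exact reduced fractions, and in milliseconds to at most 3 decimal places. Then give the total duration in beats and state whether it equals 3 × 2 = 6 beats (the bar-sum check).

1) 0.0ms=0b +144.578ms=2/5b
2) 144.578ms=2/5b +144.578ms=2/5b
3) 289.157ms=4/5b +144.578ms=2/5b
4) 433.735ms=6/5b +144.578ms=2/5b
5) 578.313ms=8/5b +144.578ms=2/5b
6) 722.892ms=2b +180.723ms=1/2b
7) 903.614ms=5/2b +180.723ms=1/2b
8) 1084.337ms=3b +903.614ms=5/2b
9) 1987.952ms=11/2b +180.723ms=1/2b
Σ=6b of 6 (166bpm 2/4) — PASS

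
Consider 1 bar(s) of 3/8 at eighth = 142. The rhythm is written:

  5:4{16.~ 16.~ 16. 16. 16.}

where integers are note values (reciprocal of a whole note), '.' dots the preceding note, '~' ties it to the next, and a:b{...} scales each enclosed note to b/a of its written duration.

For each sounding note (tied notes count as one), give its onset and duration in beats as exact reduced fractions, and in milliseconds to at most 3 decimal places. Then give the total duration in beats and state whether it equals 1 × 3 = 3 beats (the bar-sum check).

1) 0.0ms=0b +760.563ms=9/5b
2) 760.563ms=9/5b +253.521ms=3/5b
3) 1014.085ms=12/5b +253.521ms=3/5b
Σ=3b of 3 (142bpm 3/8) — PASS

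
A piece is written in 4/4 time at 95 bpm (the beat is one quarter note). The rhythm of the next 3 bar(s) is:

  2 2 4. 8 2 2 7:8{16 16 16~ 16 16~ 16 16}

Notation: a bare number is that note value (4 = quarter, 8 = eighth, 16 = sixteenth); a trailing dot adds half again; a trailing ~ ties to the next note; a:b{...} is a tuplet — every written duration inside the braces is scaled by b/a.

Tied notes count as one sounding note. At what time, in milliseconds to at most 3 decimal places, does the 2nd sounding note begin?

1. 0.0ms @ 0 + 1263.158ms (2)
2. 1263.158ms @ 2 + 1263.158ms (2)
3. 2526.316ms @ 4 + 947.368ms (3/2)
4. 3473.684ms @ 11/2 + 315.789ms (1/2)
5. 3789.474ms @ 6 + 1263.158ms (2)
6. 5052.632ms @ 8 + 1263.158ms (2)
7. 6315.789ms @ 10 + 180.451ms (2/7)
8. 6496.241ms @ 72/7 + 180.451ms (2/7)
9. 6676.692ms @ 74/7 + 360.902ms (4/7)
10. 7037.594ms @ 78/7 + 360.902ms (4/7)
11. 7398.496ms @ 82/7 + 180.451ms (2/7)

note 2 onset = 2b = 1263.158ms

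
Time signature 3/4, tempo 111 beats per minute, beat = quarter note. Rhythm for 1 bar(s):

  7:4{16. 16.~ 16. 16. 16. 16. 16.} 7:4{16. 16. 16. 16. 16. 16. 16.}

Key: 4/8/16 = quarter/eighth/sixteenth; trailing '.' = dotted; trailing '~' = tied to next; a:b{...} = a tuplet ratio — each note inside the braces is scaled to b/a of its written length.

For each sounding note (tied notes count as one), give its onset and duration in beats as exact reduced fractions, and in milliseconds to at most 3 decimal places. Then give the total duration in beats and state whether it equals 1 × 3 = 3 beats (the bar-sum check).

1) 0.0ms=0b +115.83ms=3/14b
2) 115.83ms=3/14b +231.66ms=3/7b
3) 347.49ms=9/14b +115.83ms=3/14b
4) 463.32ms=6/7b +115.83ms=3/14b
5) 579.151ms=15/14b +115.83ms=3/14b
6) 694.981ms=9/7b +115.83ms=3/14b
7) 810.811ms=3/2b +115.83ms=3/14b
8) 926.641ms=12/7b +115.83ms=3/14b
9) 1042.471ms=27/14b +115.83ms=3/14b
10) 1158.301ms=15/7b +115.83ms=3/14b
11) 1274.131ms=33/14b +115.83ms=3/14b
12) 1389.961ms=18/7b +115.83ms=3/14b
13) 1505.792ms=39/14b +115.83ms=3/14b
Σ=3b of 3 (111bpm 3/4) — PASS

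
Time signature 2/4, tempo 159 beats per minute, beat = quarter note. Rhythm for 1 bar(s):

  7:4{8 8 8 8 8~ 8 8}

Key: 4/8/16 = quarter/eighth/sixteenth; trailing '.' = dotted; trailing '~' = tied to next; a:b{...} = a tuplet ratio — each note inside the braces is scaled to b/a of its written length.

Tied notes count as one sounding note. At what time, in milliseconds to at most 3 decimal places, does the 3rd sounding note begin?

1. 0.0ms @ 0 + 107.817ms (2/7)
2. 107.817ms @ 2/7 + 107.817ms (2/7)
3. 215.633ms @ 4/7 + 107.817ms (2/7)
4. 323.45ms @ 6/7 + 107.817ms (2/7)
5. 431.267ms @ 8/7 + 215.633ms (4/7)
6. 646.9ms @ 12/7 + 107.817ms (2/7)

note 3 onset = 4/7b = 215.633ms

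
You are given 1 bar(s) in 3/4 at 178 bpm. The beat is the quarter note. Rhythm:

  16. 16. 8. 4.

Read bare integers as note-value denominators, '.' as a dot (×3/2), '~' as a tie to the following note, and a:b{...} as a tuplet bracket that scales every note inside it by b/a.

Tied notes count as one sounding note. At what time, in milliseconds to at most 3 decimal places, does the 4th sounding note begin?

note 4 onset = 3/2b = 505.618ms

1. 0.0ms @ 0 + 126.404ms (3/8)
2. 126.404ms @ 3/8 + 126.404ms (3/8)
3. 252.809ms @ 3/4 + 252.809ms (3/4)
4. 505.618ms @ 3/2 + 505.618ms (3/2)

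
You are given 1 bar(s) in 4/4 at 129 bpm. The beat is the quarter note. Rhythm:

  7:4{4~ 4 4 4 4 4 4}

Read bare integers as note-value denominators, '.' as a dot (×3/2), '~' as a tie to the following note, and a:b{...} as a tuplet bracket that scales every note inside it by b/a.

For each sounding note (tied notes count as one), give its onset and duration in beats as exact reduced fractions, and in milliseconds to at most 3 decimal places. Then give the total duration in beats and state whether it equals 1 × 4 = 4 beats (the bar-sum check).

1) 0.0ms=0b +531.561ms=8/7b
2) 531.561ms=8/7b +265.781ms=4/7b
3) 797.342ms=12/7b +265.781ms=4/7b
4) 1063.123ms=16/7b +265.781ms=4/7b
5) 1328.904ms=20/7b +265.781ms=4/7b
6) 1594.684ms=24/7b +265.781ms=4/7b
Σ=4b of 4 (129bpm 4/4) — PASS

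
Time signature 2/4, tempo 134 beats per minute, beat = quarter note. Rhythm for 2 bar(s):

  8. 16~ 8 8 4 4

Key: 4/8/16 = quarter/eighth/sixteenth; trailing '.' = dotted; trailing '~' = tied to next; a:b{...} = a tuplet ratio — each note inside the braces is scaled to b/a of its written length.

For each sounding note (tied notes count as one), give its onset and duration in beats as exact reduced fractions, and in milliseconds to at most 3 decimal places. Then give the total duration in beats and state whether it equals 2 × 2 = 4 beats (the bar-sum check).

1) 0.0ms=0b +335.821ms=3/4b
2) 335.821ms=3/4b +335.821ms=3/4b
3) 671.642ms=3/2b +223.881ms=1/2b
4) 895.522ms=2b +447.761ms=1b
5) 1343.284ms=3b +447.761ms=1b
Σ=4b of 4 (134bpm 2/4) — PASS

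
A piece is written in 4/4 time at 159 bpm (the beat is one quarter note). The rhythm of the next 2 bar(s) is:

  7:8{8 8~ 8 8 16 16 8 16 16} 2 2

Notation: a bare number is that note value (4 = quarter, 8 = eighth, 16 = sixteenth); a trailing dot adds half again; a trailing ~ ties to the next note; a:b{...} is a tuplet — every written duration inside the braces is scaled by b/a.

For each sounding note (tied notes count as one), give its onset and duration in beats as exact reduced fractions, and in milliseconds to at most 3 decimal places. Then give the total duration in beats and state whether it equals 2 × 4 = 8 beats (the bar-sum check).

1) 0.0ms=0b +215.633ms=4/7b
2) 215.633ms=4/7b +431.267ms=8/7b
3) 646.9ms=12/7b +215.633ms=4/7b
4) 862.534ms=16/7b +107.817ms=2/7b
5) 970.35ms=18/7b +107.817ms=2/7b
6) 1078.167ms=20/7b +215.633ms=4/7b
7) 1293.801ms=24/7b +107.817ms=2/7b
8) 1401.617ms=26/7b +107.817ms=2/7b
9) 1509.434ms=4b +754.717ms=2b
10) 2264.151ms=6b +754.717ms=2b
Σ=8b of 8 (159bpm 4/4) — PASS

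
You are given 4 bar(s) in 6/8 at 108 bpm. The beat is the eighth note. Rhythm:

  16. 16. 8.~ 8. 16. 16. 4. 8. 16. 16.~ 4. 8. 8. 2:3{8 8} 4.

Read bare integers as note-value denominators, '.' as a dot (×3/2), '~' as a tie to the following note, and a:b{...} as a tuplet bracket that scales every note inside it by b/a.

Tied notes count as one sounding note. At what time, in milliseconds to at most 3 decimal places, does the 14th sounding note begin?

note 14 onset = 21b = 11666.667ms

1. 0.0ms @ 0 + 416.667ms (3/4)
2. 416.667ms @ 3/4 + 416.667ms (3/4)
3. 833.333ms @ 3/2 + 1666.667ms (3)
4. 2500.0ms @ 9/2 + 416.667ms (3/4)
5. 2916.667ms @ 21/4 + 416.667ms (3/4)
6. 3333.333ms @ 6 + 1666.667ms (3)
7. 5000.0ms @ 9 + 833.333ms (3/2)
8. 5833.333ms @ 21/2 + 416.667ms (3/4)
9. 6250.0ms @ 45/4 + 2083.333ms (15/4)
10. 8333.333ms @ 15 + 833.333ms (3/2)
11. 9166.667ms @ 33/2 + 833.333ms (3/2)
12. 10000.0ms @ 18 + 833.333ms (3/2)
13. 10833.333ms @ 39/2 + 833.333ms (3/2)
14. 11666.667ms @ 21 + 1666.667ms (3)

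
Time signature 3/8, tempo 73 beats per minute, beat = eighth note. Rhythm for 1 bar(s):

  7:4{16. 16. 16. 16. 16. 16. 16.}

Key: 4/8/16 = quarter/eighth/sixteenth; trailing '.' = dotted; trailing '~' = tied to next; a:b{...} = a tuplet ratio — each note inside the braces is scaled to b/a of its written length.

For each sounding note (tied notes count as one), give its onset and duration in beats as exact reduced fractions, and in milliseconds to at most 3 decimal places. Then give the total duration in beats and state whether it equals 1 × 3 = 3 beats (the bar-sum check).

1) 0.0ms=0b +352.25ms=3/7b
2) 352.25ms=3/7b +352.25ms=3/7b
3) 704.501ms=6/7b +352.25ms=3/7b
4) 1056.751ms=9/7b +352.25ms=3/7b
5) 1409.002ms=12/7b +352.25ms=3/7b
6) 1761.252ms=15/7b +352.25ms=3/7b
7) 2113.503ms=18/7b +352.25ms=3/7b
Σ=3b of 3 (73bpm 3/8) — PASS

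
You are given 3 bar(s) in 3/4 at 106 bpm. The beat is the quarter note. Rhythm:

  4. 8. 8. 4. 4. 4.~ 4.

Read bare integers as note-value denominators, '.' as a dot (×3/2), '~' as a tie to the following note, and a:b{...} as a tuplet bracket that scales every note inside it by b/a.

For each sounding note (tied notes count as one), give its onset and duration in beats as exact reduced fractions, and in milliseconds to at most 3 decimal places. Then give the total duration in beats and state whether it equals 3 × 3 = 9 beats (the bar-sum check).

1) 0.0ms=0b +849.057ms=3/2b
2) 849.057ms=3/2b +424.528ms=3/4b
3) 1273.585ms=9/4b +424.528ms=3/4b
4) 1698.113ms=3b +849.057ms=3/2b
5) 2547.17ms=9/2b +849.057ms=3/2b
6) 3396.226ms=6b +1698.113ms=3b
Σ=9b of 9 (106bpm 3/4) — PASS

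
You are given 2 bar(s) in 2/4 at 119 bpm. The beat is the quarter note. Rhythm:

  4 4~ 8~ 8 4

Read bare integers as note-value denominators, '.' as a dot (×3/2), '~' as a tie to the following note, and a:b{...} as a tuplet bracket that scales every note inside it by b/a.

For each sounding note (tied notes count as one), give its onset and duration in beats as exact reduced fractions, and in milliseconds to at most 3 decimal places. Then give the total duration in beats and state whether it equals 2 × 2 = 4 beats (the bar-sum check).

1) 0.0ms=0b +504.202ms=1b
2) 504.202ms=1b +1008.403ms=2b
3) 1512.605ms=3b +504.202ms=1b
Σ=4b of 4 (119bpm 2/4) — PASS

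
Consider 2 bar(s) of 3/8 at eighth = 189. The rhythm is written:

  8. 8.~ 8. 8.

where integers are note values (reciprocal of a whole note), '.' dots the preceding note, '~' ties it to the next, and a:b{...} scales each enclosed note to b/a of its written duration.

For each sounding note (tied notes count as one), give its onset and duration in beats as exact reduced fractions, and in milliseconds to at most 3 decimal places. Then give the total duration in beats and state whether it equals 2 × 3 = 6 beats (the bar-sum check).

1) 0.0ms=0b +476.19ms=3/2b
2) 476.19ms=3/2b +952.381ms=3b
3) 1428.571ms=9/2b +476.19ms=3/2b
Σ=6b of 6 (189bpm 3/8) — PASS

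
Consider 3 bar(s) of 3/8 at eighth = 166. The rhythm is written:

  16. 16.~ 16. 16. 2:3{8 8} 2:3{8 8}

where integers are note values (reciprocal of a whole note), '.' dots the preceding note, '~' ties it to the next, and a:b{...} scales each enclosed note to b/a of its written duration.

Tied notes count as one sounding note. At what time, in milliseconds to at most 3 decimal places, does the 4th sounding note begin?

1. 0.0ms @ 0 + 271.084ms (3/4)
2. 271.084ms @ 3/4 + 542.169ms (3/2)
3. 813.253ms @ 9/4 + 271.084ms (3/4)
4. 1084.337ms @ 3 + 542.169ms (3/2)
5. 1626.506ms @ 9/2 + 542.169ms (3/2)
6. 2168.675ms @ 6 + 542.169ms (3/2)
7. 2710.843ms @ 15/2 + 542.169ms (3/2)

note 4 onset = 3b = 1084.337ms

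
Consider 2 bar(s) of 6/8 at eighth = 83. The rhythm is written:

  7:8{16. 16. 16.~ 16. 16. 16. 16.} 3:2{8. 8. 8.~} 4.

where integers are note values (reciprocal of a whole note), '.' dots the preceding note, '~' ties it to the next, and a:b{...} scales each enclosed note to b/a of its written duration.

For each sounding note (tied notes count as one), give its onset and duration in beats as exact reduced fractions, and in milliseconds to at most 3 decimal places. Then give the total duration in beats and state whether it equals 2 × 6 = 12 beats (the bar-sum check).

1) 0.0ms=0b +619.621ms=6/7b
2) 619.621ms=6/7b +619.621ms=6/7b
3) 1239.243ms=12/7b +1239.243ms=12/7b
4) 2478.485ms=24/7b +619.621ms=6/7b
5) 3098.107ms=30/7b +619.621ms=6/7b
6) 3717.728ms=36/7b +619.621ms=6/7b
7) 4337.349ms=6b +722.892ms=1b
8) 5060.241ms=7b +722.892ms=1b
9) 5783.133ms=8b +2891.566ms=4b
Σ=12b of 12 (83bpm 6/8) — PASS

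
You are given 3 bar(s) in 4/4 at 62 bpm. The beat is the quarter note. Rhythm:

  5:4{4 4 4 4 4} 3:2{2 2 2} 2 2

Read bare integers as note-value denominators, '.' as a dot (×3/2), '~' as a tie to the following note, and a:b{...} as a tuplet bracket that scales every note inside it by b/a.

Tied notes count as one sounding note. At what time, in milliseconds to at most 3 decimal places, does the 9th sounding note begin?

1. 0.0ms @ 0 + 774.194ms (4/5)
2. 774.194ms @ 4/5 + 774.194ms (4/5)
3. 1548.387ms @ 8/5 + 774.194ms (4/5)
4. 2322.581ms @ 12/5 + 774.194ms (4/5)
5. 3096.774ms @ 16/5 + 774.194ms (4/5)
6. 3870.968ms @ 4 + 1290.323ms (4/3)
7. 5161.29ms @ 16/3 + 1290.323ms (4/3)
8. 6451.613ms @ 20/3 + 1290.323ms (4/3)
9. 7741.935ms @ 8 + 1935.484ms (2)
10. 9677.419ms @ 10 + 1935.484ms (2)

note 9 onset = 8b = 7741.935ms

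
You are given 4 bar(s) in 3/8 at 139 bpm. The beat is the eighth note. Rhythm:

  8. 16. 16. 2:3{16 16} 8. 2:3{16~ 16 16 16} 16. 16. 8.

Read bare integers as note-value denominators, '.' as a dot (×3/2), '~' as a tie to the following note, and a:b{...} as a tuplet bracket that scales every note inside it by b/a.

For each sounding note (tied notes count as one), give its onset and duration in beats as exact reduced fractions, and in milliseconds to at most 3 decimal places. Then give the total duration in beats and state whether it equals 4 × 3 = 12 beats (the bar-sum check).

1) 0.0ms=0b +647.482ms=3/2b
2) 647.482ms=3/2b +323.741ms=3/4b
3) 971.223ms=9/4b +323.741ms=3/4b
4) 1294.964ms=3b +323.741ms=3/4b
5) 1618.705ms=15/4b +323.741ms=3/4b
6) 1942.446ms=9/2b +647.482ms=3/2b
7) 2589.928ms=6b +647.482ms=3/2b
8) 3237.41ms=15/2b +323.741ms=3/4b
9) 3561.151ms=33/4b +323.741ms=3/4b
10) 3884.892ms=9b +323.741ms=3/4b
11) 4208.633ms=39/4b +323.741ms=3/4b
12) 4532.374ms=21/2b +647.482ms=3/2b
Σ=12b of 12 (139bpm 3/8) — PASS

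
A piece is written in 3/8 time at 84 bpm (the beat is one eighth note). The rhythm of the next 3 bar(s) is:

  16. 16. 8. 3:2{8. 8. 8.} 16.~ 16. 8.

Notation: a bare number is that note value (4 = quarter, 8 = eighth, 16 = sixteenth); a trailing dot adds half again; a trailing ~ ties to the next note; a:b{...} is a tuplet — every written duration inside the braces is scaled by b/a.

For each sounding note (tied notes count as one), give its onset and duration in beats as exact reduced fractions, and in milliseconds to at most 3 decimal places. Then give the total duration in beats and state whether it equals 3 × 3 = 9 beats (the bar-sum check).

1) 0.0ms=0b +535.714ms=3/4b
2) 535.714ms=3/4b +535.714ms=3/4b
3) 1071.429ms=3/2b +1071.429ms=3/2b
4) 2142.857ms=3b +714.286ms=1b
5) 2857.143ms=4b +714.286ms=1b
6) 3571.429ms=5b +714.286ms=1b
7) 4285.714ms=6b +1071.429ms=3/2b
8) 5357.143ms=15/2b +1071.429ms=3/2b
Σ=9b of 9 (84bpm 3/8) — PASS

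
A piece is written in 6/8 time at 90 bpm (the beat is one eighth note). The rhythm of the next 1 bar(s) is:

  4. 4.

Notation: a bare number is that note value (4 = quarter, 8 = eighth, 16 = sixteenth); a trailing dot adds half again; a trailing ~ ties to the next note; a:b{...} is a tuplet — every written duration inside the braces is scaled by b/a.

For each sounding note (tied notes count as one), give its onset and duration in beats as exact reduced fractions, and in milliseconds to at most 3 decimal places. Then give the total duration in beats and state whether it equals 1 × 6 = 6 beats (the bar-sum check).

1) 0.0ms=0b +2000.0ms=3b
2) 2000.0ms=3b +2000.0ms=3b
Σ=6b of 6 (90bpm 6/8) — PASS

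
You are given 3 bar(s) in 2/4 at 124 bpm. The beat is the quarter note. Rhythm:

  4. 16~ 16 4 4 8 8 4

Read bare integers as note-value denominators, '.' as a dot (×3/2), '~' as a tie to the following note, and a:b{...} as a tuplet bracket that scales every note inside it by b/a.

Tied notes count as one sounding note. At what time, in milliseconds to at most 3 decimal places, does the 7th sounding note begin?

note 7 onset = 5b = 2419.355ms

1. 0.0ms @ 0 + 725.806ms (3/2)
2. 725.806ms @ 3/2 + 241.935ms (1/2)
3. 967.742ms @ 2 + 483.871ms (1)
4. 1451.613ms @ 3 + 483.871ms (1)
5. 1935.484ms @ 4 + 241.935ms (1/2)
6. 2177.419ms @ 9/2 + 241.935ms (1/2)
7. 2419.355ms @ 5 + 483.871ms (1)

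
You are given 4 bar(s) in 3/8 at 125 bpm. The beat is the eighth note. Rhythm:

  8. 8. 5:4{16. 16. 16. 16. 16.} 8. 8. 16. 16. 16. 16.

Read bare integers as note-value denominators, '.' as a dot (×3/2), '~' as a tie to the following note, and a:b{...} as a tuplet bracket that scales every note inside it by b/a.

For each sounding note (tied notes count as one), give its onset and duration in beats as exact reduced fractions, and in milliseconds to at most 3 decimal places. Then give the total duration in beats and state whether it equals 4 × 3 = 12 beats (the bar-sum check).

1) 0.0ms=0b +720.0ms=3/2b
2) 720.0ms=3/2b +720.0ms=3/2b
3) 1440.0ms=3b +288.0ms=3/5b
4) 1728.0ms=18/5b +288.0ms=3/5b
5) 2016.0ms=21/5b +288.0ms=3/5b
6) 2304.0ms=24/5b +288.0ms=3/5b
7) 2592.0ms=27/5b +288.0ms=3/5b
8) 2880.0ms=6b +720.0ms=3/2b
9) 3600.0ms=15/2b +720.0ms=3/2b
10) 4320.0ms=9b +360.0ms=3/4b
11) 4680.0ms=39/4b +360.0ms=3/4b
12) 5040.0ms=21/2b +360.0ms=3/4b
13) 5400.0ms=45/4b +360.0ms=3/4b
Σ=12b of 12 (125bpm 3/8) — PASS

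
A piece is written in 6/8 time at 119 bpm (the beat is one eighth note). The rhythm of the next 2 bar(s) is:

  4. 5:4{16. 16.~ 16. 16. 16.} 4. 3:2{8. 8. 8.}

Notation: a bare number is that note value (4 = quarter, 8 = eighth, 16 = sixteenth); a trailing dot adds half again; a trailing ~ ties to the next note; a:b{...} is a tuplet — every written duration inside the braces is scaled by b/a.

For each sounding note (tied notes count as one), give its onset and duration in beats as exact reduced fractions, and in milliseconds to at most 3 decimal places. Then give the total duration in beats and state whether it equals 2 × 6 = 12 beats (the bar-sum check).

1) 0.0ms=0b +1512.605ms=3b
2) 1512.605ms=3b +302.521ms=3/5b
3) 1815.126ms=18/5b +605.042ms=6/5b
4) 2420.168ms=24/5b +302.521ms=3/5b
5) 2722.689ms=27/5b +302.521ms=3/5b
6) 3025.21ms=6b +1512.605ms=3b
7) 4537.815ms=9b +504.202ms=1b
8) 5042.017ms=10b +504.202ms=1b
9) 5546.218ms=11b +504.202ms=1b
Σ=12b of 12 (119bpm 6/8) — PASS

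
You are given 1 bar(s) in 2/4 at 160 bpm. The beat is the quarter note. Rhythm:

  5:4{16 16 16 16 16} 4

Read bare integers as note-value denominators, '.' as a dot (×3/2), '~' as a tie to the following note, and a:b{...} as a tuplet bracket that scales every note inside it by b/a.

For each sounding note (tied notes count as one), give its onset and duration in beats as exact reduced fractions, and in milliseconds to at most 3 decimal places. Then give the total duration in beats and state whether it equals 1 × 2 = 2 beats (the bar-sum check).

1) 0.0ms=0b +75.0ms=1/5b
2) 75.0ms=1/5b +75.0ms=1/5b
3) 150.0ms=2/5b +75.0ms=1/5b
4) 225.0ms=3/5b +75.0ms=1/5b
5) 300.0ms=4/5b +75.0ms=1/5b
6) 375.0ms=1b +375.0ms=1b
Σ=2b of 2 (160bpm 2/4) — PASS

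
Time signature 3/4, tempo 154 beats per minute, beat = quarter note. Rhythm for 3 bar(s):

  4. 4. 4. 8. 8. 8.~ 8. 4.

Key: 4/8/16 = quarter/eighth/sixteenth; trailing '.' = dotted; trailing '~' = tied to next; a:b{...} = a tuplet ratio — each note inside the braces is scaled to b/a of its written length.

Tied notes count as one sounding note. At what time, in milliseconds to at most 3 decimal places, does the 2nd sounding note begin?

note 2 onset = 3/2b = 584.416ms

1. 0.0ms @ 0 + 584.416ms (3/2)
2. 584.416ms @ 3/2 + 584.416ms (3/2)
3. 1168.831ms @ 3 + 584.416ms (3/2)
4. 1753.247ms @ 9/2 + 292.208ms (3/4)
5. 2045.455ms @ 21/4 + 292.208ms (3/4)
6. 2337.662ms @ 6 + 584.416ms (3/2)
7. 2922.078ms @ 15/2 + 584.416ms (3/2)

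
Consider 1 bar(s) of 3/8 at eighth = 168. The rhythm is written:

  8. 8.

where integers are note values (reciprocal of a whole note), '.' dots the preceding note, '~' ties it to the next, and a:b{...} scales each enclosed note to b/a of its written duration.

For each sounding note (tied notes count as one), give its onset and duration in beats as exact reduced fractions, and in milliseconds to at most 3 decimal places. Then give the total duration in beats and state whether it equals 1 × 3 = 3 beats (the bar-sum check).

1) 0.0ms=0b +535.714ms=3/2b
2) 535.714ms=3/2b +535.714ms=3/2b
Σ=3b of 3 (168bpm 3/8) — PASS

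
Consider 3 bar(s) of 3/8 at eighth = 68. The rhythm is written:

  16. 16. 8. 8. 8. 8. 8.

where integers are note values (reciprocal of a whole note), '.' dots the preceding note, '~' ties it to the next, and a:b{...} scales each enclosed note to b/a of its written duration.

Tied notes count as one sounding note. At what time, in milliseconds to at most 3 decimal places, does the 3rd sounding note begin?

1. 0.0ms @ 0 + 661.765ms (3/4)
2. 661.765ms @ 3/4 + 661.765ms (3/4)
3. 1323.529ms @ 3/2 + 1323.529ms (3/2)
4. 2647.059ms @ 3 + 1323.529ms (3/2)
5. 3970.588ms @ 9/2 + 1323.529ms (3/2)
6. 5294.118ms @ 6 + 1323.529ms (3/2)
7. 6617.647ms @ 15/2 + 1323.529ms (3/2)

note 3 onset = 3/2b = 1323.529ms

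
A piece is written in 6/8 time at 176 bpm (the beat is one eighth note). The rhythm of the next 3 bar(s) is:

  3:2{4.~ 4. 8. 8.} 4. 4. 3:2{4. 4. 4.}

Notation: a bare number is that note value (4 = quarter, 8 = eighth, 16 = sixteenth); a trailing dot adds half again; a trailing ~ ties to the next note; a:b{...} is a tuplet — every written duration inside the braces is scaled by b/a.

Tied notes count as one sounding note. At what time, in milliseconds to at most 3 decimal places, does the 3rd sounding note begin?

note 3 onset = 5b = 1704.545ms

1. 0.0ms @ 0 + 1363.636ms (4)
2. 1363.636ms @ 4 + 340.909ms (1)
3. 1704.545ms @ 5 + 340.909ms (1)
4. 2045.455ms @ 6 + 1022.727ms (3)
5. 3068.182ms @ 9 + 1022.727ms (3)
6. 4090.909ms @ 12 + 681.818ms (2)
7. 4772.727ms @ 14 + 681.818ms (2)
8. 5454.545ms @ 16 + 681.818ms (2)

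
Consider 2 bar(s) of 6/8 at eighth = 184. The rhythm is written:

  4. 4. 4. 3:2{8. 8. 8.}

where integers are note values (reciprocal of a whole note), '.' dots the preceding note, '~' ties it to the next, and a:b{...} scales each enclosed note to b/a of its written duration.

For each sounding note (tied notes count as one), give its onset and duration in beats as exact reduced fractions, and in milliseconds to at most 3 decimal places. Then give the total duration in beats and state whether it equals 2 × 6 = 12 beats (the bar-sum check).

1) 0.0ms=0b +978.261ms=3b
2) 978.261ms=3b +978.261ms=3b
3) 1956.522ms=6b +978.261ms=3b
4) 2934.783ms=9b +326.087ms=1b
5) 3260.87ms=10b +326.087ms=1b
6) 3586.957ms=11b +326.087ms=1b
Σ=12b of 12 (184bpm 6/8) — PASS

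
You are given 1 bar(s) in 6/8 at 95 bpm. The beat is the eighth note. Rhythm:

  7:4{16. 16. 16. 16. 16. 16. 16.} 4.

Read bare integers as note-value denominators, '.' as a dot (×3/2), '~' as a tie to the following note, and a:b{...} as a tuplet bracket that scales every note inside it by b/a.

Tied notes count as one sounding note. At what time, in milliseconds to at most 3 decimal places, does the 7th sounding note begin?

1. 0.0ms @ 0 + 270.677ms (3/7)
2. 270.677ms @ 3/7 + 270.677ms (3/7)
3. 541.353ms @ 6/7 + 270.677ms (3/7)
4. 812.03ms @ 9/7 + 270.677ms (3/7)
5. 1082.707ms @ 12/7 + 270.677ms (3/7)
6. 1353.383ms @ 15/7 + 270.677ms (3/7)
7. 1624.06ms @ 18/7 + 270.677ms (3/7)
8. 1894.737ms @ 3 + 1894.737ms (3)

note 7 onset = 18/7b = 1624.06ms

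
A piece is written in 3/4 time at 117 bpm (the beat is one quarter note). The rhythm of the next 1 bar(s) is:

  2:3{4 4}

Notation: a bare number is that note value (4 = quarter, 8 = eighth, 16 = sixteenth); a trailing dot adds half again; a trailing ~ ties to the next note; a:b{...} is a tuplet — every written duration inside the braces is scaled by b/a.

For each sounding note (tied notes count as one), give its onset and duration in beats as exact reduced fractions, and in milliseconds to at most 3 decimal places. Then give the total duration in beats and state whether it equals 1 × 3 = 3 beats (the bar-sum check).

1) 0.0ms=0b +769.231ms=3/2b
2) 769.231ms=3/2b +769.231ms=3/2b
Σ=3b of 3 (117bpm 3/4) — PASS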